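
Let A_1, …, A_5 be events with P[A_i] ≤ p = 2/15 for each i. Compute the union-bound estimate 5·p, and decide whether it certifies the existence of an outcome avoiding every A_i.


Union bound: P[∪_{i=1}^{5} A_i] ≤ Σ_i P[A_i] ≤ 5·p = 5·(2/15) = 2/3.
Numerically: 2/3 ≈ 0.667.
Is 2/3 < 1? YES.
Since P[∪ A_i] ≤ 2/3 < 1, the complement has P[∩ A_i^c] ≥ 1 − 2/3 = 1/3 > 0, so some outcome avoids every A_i.

5·p = 2/3 ≈ 0.667; existence CERTIFIED by the union bound.


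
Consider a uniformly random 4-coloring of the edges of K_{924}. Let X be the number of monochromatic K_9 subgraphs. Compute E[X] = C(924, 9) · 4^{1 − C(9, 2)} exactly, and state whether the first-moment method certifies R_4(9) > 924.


E[X] = C(924, 9) · 4^{1 − 36} = 1301104023557231577684 · 4^{−35} = 1301104023557231577684/1180591620717411303424.
As a reduced fraction: E[X] = 325276005889307894421/295147905179352825856 ≈ 1.10208.
Is E[X] < 1? NO.
Since E[X] ≥ 1, the first-moment bound is inconclusive at n = 924; it does NOT by itself certify R_4(9) > 924.

E[X] = 325276005889307894421/295147905179352825856 ≈ 1.10208; E[X] ≥ 1; first-moment method inconclusive here.


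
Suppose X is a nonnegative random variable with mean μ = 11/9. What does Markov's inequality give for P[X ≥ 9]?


μ = E[X] = 11/9, a = 9.
Markov: P[X ≥ 9] ≤ μ/a = (11/9)/9 = 11/81.
Numerically: ≈ 0.1358.
(Since a = 9 > μ = 1.2222, the bound 11/81 is < 1 and informative.)

P[X ≥ 9] ≤ 11/81 ≈ 0.1358.


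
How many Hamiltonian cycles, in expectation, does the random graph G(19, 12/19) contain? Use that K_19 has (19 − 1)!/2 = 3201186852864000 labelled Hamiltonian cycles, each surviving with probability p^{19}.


K_19 has (19 − 1)!/2 = 3201186852864000 labelled Hamiltonian cycles.
For each such Hamiltonian cycle H, let X_H = 1 if all 19 edges of H are present in G. Then P[X_H = 1] = p^{19} = (12/19)^{19} = 319479999370622926848/1978419655660313589123979.
By linearity: E[X] = Σ_H E[X_H] = 3201186852864000 · p^{19} = 3201186852864000 · 319479999370622926848/1978419655660313589123979 = 1022715173738237107931793611292672000/1978419655660313589123979.
Numerically: E[X] ≈ 5.16935e+11.

E[X] = 3201186852864000 · (12/19)^{19} = 1022715173738237107931793611292672000/1978419655660313589123979 ≈ 5.16935e+11.


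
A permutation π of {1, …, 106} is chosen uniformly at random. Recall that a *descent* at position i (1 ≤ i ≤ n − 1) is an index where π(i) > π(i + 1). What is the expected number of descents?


Write X = Σ X_I over i = 1, …, 105, with X_I the indicator of one descent.
There are 105 indicators.
For each fixed i, the pair (π(i), π(i+1)) is a uniformly random ordered pair of distinct values from {1, …, 106}; by symmetry P[π(i) > π(i+1)] = 1/2.
By linearity: E[X] = 105 · (1/2) = (106 − 1) · (1/2) = 105/2 ≈ 52.500000.

E[X] = 105/2 = 52.500000.


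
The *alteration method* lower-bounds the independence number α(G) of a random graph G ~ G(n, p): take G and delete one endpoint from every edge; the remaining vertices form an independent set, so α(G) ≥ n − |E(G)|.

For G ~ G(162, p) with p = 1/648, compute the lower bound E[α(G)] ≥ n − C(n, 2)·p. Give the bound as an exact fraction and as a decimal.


E[|E(G)|] = C(162, 2)·p = 13041 · (1/648) = 161/8.
E[α(G)] ≥ n − E[|E(G)|] = 162 − 161/8 = 1135/8.
Numerically: ≈ 141.87500.
(This is only a lower bound; the true E[α(G)] may be larger.)

E[α(G)] ≥ 1135/8 ≈ 141.87500.


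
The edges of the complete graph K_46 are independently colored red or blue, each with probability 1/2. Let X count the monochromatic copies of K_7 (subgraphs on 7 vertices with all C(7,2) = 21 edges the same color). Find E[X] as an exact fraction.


Let X = Σ_S X_S over the C(46, 7) = 53524680 subsets S of size 7, where X_S = 1 if the K_7 on S is monochromatic.
For a fixed S, the K_7 on S has C(7, 2) = 21 edges. P[all 21 edges red] = (1/2)^21, and likewise for blue, so P[monochromatic] = 2·(1/2)^21 = 2^{1 − 21} = 1/1048576.
Summing: E[X] = C(46, 7) · 2^{1 − 21} = 53524680 · 1/1048576 = 6690585/131072.
Numerically: E[X] ≈ 51.0451.

E[X] = C(46,7)·2^(1−C(7,2)) = 6690585/131072 ≈ 51.0451.


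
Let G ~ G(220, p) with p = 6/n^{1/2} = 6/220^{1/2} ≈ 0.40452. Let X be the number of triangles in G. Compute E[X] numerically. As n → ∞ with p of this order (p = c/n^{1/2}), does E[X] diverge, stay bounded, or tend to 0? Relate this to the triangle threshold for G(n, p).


Number of potential triangles: C(220, 3) = 1750540.
Each occurs with probability p³ ≈ (0.40452)³ ≈ 6.6194168e-02.
By linearity: E[X] = C(220, 3)·p³ ≈ 1750540 · 6.6194168e-02 ≈ 115875.53940.
Since α = 1/2 < 1, p = c/n^{1/2} ≫ 1/n is above the triangle threshold p ~ 1/n. Asymptotically E[X] ~ (c³/6)·n^{3(1−α)} = (6³/6)·n^{1.5} → ∞; triangles are abundant w.h.p.

E[X] ≈ 115875.53940; in regime p = Θ(1/n^{1/2}) E[X] diverges (above the triangle threshold p ~ 1/n).


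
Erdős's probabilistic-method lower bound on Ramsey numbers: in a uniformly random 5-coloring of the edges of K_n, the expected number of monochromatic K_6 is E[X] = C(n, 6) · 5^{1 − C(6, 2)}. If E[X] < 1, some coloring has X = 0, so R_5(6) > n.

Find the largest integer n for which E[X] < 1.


We need C(n, 6) · 5^{1 − 15} < 1, i.e. C(n, 6) < 5^{15 − 1} = 6103515625.
Check values of n near the boundary:
  n = 128: C(128, 6) = 5423611200; 5423611200 < 6103515625? YES
  n = 129: C(129, 6) = 5688177600; 5688177600 < 6103515625? YES
  n = 130: C(130, 6) = 5963412000; 5963412000 < 6103515625? YES
  n = 131: C(131, 6) = 6249655776; 6249655776 < 6103515625? NO
  n = 132: C(132, 6) = 6547258432; 6547258432 < 6103515625? NO
The largest n with C(n, 6) < 6103515625 is n = 130 (where E[X] = 47707296/48828125 ≈ 0.97705). Hence R_5(6) > 130, i.e. R_5(6) ≥ 131.

Largest n = 130; hence R_5(6) > 130.


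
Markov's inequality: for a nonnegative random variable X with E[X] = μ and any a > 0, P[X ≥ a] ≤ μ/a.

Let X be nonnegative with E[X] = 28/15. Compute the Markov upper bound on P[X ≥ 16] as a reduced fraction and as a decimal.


μ = E[X] = 28/15, a = 16.
Markov: P[X ≥ 16] ≤ μ/a = (28/15)/16 = 7/60.
Numerically: ≈ 0.117.
(Since a = 16 > μ = 1.867, the bound 7/60 is < 1 and informative.)

P[X ≥ 16] ≤ 7/60 ≈ 0.117.


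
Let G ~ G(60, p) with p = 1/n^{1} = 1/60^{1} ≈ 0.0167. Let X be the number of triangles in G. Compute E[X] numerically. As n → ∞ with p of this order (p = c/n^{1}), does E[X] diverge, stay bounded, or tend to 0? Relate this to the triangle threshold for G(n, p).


Number of potential triangles: C(60, 3) = 34220.
Each occurs with probability p³ ≈ (0.0167)³ ≈ 4.62963e-06.
By linearity: E[X] = C(60, 3)·p³ ≈ 34220 · 4.62963e-06 ≈ 0.158.
Here α = 1, so p = 1/n is exactly at the triangle threshold p ~ 1/n. Asymptotically E[X] → c³/6 = 1³/6 = 1/6 ≈ 0.167, a bounded constant. In this regime the triangle count is asymptotically Poisson(c³/6).

E[X] ≈ 0.158; in regime p = Θ(1/n^{1}) E[X] stays bounded (at the triangle threshold p ~ 1/n).


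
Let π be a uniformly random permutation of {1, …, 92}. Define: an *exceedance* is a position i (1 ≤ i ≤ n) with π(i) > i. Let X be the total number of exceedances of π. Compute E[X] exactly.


Write X = Σ_{i=1}^{92} X_i, where X_i = 1_{π(i) > i}.
For each fixed i, π(i) is uniform over {1, …, 92} (marginal of a uniform permutation), so P[π(i) > i] = (n − i)/n. Summing: Σ_{i=1}^{92} (n − i)/n = (0 + 1 + … + 91)/92 = 92(92 − 1)/(2·92) = (92 − 1)/2.
Hence E[X] = Σ_{i=1}^{92} (92 − i)/92 = 91/2 ≈ 45.50000.

E[X] = 91/2 = 45.50000.


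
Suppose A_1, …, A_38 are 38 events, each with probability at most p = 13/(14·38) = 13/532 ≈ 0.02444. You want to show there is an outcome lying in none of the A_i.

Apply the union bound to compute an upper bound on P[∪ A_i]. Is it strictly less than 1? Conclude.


Union bound: P[∪_{i=1}^{38} A_i] ≤ Σ_i P[A_i] ≤ 38·p = 38·(13/532) = 13/14.
Numerically: 13/14 ≈ 0.92857.
Is 13/14 < 1? YES.
Since P[∪ A_i] ≤ 13/14 < 1, the complement has P[∩ A_i^c] ≥ 1 − 13/14 = 1/14 > 0, so some outcome avoids every A_i.

38·p = 13/14 ≈ 0.92857; existence CERTIFIED by the union bound.


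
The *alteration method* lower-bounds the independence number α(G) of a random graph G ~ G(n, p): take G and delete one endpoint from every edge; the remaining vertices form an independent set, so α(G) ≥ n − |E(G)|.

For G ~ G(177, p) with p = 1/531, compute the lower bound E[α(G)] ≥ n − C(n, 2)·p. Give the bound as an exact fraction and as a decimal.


E[|E(G)|] = C(177, 2)·p = 15576 · (1/531) = 88/3.
E[α(G)] ≥ n − E[|E(G)|] = 177 − 88/3 = 443/3.
Numerically: ≈ 147.667.
(This is only a lower bound; the true E[α(G)] may be larger.)

E[α(G)] ≥ 443/3 ≈ 147.667.


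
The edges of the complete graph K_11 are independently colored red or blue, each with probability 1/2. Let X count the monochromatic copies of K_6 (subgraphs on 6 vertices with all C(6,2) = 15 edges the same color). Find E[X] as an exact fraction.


Let X = Σ_S X_S over the C(11, 6) = 462 subsets S of size 6, where X_S = 1 if the K_6 on S is monochromatic.
For a fixed S, the K_6 on S has C(6, 2) = 15 edges. P[all 15 edges red] = (1/2)^15, and likewise for blue, so P[monochromatic] = 2·(1/2)^15 = 2^{1 − 15} = 1/16384.
By linearity of expectation: E[X] = C(11, 6) · 2^{1 − 15} = 462 · 1/16384 = 231/8192.
Numerically: E[X] ≈ 0.028198.

E[X] = C(11,6)·2^(1−C(6,2)) = 231/8192 ≈ 0.028198.


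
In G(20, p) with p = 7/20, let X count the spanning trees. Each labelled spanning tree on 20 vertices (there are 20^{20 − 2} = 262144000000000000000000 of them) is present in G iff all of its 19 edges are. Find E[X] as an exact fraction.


K_20 has 20^{20 − 2} = 262144000000000000000000 labelled spanning trees.
For each such spanning tree H, let X_H = 1 if all 19 edges of H are present in G. Then P[X_H = 1] = p^{19} = (7/20)^{19} = 11398895185373143/5242880000000000000000000.
Summing the indicators: E[X] = Σ_H E[X_H] = 262144000000000000000000 · p^{19} = 262144000000000000000000 · 11398895185373143/5242880000000000000000000 = 11398895185373143/20.
Numerically: E[X] ≈ 5.69945e+14.

E[X] = 262144000000000000000000 · (7/20)^{19} = 11398895185373143/20 ≈ 5.69945e+14.


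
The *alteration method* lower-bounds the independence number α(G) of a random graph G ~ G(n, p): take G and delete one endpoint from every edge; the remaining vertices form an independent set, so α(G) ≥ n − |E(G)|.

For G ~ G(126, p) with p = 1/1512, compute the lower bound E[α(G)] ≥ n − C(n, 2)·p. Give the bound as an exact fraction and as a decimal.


E[|E(G)|] = C(126, 2)·p = 7875 · (1/1512) = 125/24.
E[α(G)] ≥ n − E[|E(G)|] = 126 − 125/24 = 2899/24.
Numerically: ≈ 120.7917.
(This is only a lower bound; the true E[α(G)] may be larger.)

E[α(G)] ≥ 2899/24 ≈ 120.7917.


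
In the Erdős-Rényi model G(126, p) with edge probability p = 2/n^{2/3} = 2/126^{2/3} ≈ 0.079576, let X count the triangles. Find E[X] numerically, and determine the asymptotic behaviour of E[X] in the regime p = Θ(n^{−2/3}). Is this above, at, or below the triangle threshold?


Number of potential triangles: C(126, 3) = 325500.
Each occurs with probability p³ ≈ (0.079576)³ ≈ 5.0390527e-04.
By linearity: E[X] = C(126, 3)·p³ ≈ 325500 · 5.0390527e-04 ≈ 164.02116.
Since α = 2/3 < 1, p = c/n^{2/3} ≫ 1/n is above the triangle threshold p ~ 1/n. Asymptotically E[X] ~ (c³/6)·n^{3(1−α)} = (2³/6)·n^{1} → ∞; triangles are abundant w.h.p.

E[X] ≈ 164.02116; in regime p = Θ(1/n^{2/3}) E[X] diverges (above the triangle threshold p ~ 1/n).


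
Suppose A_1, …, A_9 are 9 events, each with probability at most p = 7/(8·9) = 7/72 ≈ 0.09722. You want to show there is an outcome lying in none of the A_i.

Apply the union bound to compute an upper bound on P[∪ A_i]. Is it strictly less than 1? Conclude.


Union bound: P[∪_{i=1}^{9} A_i] ≤ Σ_i P[A_i] ≤ 9·p = 9·(7/72) = 7/8.
Numerically: 7/8 ≈ 0.87500.
Is 7/8 < 1? YES.
Since P[∪ A_i] ≤ 7/8 < 1, the complement has P[∩ A_i^c] ≥ 1 − 7/8 = 1/8 > 0, so some outcome avoids every A_i.

9·p = 7/8 ≈ 0.87500; existence CERTIFIED by the union bound.


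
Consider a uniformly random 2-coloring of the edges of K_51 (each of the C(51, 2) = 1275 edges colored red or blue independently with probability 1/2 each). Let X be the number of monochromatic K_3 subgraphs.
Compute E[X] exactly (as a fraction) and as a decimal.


Let X = Σ_S X_S over the C(51, 3) = 20825 subsets S of size 3, where X_S = 1 if the K_3 on S is monochromatic.
For a fixed S, the K_3 on S has C(3, 2) = 3 edges. P[all 3 edges red] = (1/2)^3, and likewise for blue, so P[monochromatic] = 2·(1/2)^3 = 2^{1 − 3} = 1/4.
By linearity of expectation: E[X] = C(51, 3) · 2^{1 − 3} = 20825 · 1/4 = 20825/4.
Numerically: E[X] ≈ 5206.250000.

E[X] = C(51,3)·2^(1−C(3,2)) = 20825/4 ≈ 5206.250000.


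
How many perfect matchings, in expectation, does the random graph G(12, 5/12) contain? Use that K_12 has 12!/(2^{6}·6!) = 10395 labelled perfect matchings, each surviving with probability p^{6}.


K_12 has 12!/(2^{6}·6!) = 10395 labelled perfect matchings.
For each such perfect matching H, let X_H = 1 if all 6 edges of H are present in G. Then P[X_H = 1] = p^{6} = (5/12)^{6} = 15625/2985984.
By linearity of expectation: E[X] = Σ_H E[X_H] = 10395 · p^{6} = 10395 · 15625/2985984 = 6015625/110592.
Numerically: E[X] ≈ 54.3948.

E[X] = 10395 · (5/12)^{6} = 6015625/110592 ≈ 54.3948.


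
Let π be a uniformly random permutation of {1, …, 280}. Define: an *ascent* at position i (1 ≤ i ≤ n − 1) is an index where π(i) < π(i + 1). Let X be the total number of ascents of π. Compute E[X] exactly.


Write X = Σ X_I over i = 1, …, 279, with X_I the indicator of one ascent.
There are 279 indicators.
For each fixed i, the pair (π(i), π(i+1)) is a uniformly random ordered pair of distinct values from {1, …, 280}; by symmetry P[π(i) < π(i+1)] = 1/2.
By linearity: E[X] = 279 · (1/2) = (280 − 1) · (1/2) = 279/2 ≈ 139.5000.

E[X] = 279/2 = 139.5000.


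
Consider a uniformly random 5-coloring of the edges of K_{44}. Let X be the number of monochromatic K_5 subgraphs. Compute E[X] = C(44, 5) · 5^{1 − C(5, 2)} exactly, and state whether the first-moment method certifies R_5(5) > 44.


E[X] = C(44, 5) · 5^{1 − 10} = 1086008 · 5^{−9} = 1086008/1953125.
As a reduced fraction: E[X] = 1086008/1953125 ≈ 0.556036.
Is E[X] < 1? YES.
Since E[X] < 1, there exists a 5-coloring of K_{44} with no monochromatic K_5; hence R_5(5) > 44.

E[X] = 1086008/1953125 ≈ 0.556036; E[X] < 1, so R_5(5) > 44.


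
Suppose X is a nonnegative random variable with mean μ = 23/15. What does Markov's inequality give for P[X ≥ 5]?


μ = E[X] = 23/15, a = 5.
Markov: P[X ≥ 5] ≤ μ/a = (23/15)/5 = 23/75.
Numerically: ≈ 0.30667.
(Since a = 5 > μ = 1.53333, the bound 23/75 is < 1 and informative.)

P[X ≥ 5] ≤ 23/75 ≈ 0.30667.


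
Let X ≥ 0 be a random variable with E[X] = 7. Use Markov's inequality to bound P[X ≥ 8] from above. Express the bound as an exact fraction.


μ = E[X] = 7, a = 8.
Markov: P[X ≥ 8] ≤ μ/a = (7)/8 = 7/8.
Numerically: ≈ 0.87500.
(Since a = 8 > μ = 7.00000, the bound 7/8 is < 1 and informative.)

P[X ≥ 8] ≤ 7/8 ≈ 0.87500.


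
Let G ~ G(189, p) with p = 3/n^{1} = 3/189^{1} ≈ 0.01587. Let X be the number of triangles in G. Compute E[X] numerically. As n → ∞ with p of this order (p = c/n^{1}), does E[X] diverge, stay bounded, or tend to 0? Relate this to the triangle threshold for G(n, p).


Number of potential triangles: C(189, 3) = 1107414.
Each occurs with probability p³ ≈ (0.01587)³ ≈ 3.999248e-06.
By linearity: E[X] = C(189, 3)·p³ ≈ 1107414 · 3.999248e-06 ≈ 4.4288.
Here α = 1, so p = 3/n is exactly at the triangle threshold p ~ 1/n. Asymptotically E[X] → c³/6 = 3³/6 = 9/2 ≈ 4.5000, a bounded constant. In this regime the triangle count is asymptotically Poisson(c³/6).

E[X] ≈ 4.4288; in regime p = Θ(1/n^{1}) E[X] stays bounded (at the triangle threshold p ~ 1/n).


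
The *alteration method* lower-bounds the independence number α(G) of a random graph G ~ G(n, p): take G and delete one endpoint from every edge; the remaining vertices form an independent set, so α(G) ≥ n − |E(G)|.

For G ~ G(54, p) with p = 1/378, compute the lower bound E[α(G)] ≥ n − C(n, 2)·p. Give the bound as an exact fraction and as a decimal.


E[|E(G)|] = C(54, 2)·p = 1431 · (1/378) = 53/14.
E[α(G)] ≥ n − E[|E(G)|] = 54 − 53/14 = 703/14.
Numerically: ≈ 50.2143.
(This is only a lower bound; the true E[α(G)] may be larger.)

E[α(G)] ≥ 703/14 ≈ 50.2143.


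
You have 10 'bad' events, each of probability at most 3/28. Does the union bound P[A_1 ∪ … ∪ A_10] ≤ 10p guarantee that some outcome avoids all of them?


Union bound: P[∪_{i=1}^{10} A_i] ≤ Σ_i P[A_i] ≤ 10·p = 10·(3/28) = 15/14.
Numerically: 15/14 ≈ 1.0714.
Is 15/14 < 1? NO.
Since the bound 15/14 is ≥ 1, the union bound is uninformative here; it does NOT by itself certify existence.

10·p = 15/14 ≈ 1.0714; existence NOT certified by the union bound.


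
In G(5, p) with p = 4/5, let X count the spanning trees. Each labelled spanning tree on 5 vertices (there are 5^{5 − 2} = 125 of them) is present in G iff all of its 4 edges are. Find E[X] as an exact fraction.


K_5 has 5^{5 − 2} = 125 labelled spanning trees.
For each such spanning tree H, let X_H = 1 if all 4 edges of H are present in G. Then P[X_H = 1] = p^{4} = (4/5)^{4} = 256/625.
By linearity: E[X] = Σ_H E[X_H] = 125 · p^{4} = 125 · 256/625 = 256/5.
Numerically: E[X] ≈ 51.2.

E[X] = 125 · (4/5)^{4} = 256/5 ≈ 51.2.


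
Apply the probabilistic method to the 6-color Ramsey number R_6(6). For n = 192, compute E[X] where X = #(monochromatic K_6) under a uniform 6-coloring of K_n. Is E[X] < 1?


E[X] = C(192, 6) · 6^{1 − 15} = 64300886496 · 6^{−14} = 64300886496/78364164096.
As a reduced fraction: E[X] = 223266967/272097792 ≈ 0.8205.
Is E[X] < 1? YES.
Since E[X] < 1, there exists a 6-coloring of K_{192} with no monochromatic K_6; hence R_6(6) > 192.

E[X] = 223266967/272097792 ≈ 0.8205; E[X] < 1, so R_6(6) > 192.


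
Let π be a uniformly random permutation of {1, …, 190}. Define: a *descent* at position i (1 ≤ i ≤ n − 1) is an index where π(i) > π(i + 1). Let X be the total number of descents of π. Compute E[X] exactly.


Write X = Σ X_I over i = 1, …, 189, with X_I the indicator of one descent.
There are 189 indicators.
For each fixed i, the pair (π(i), π(i+1)) is a uniformly random ordered pair of distinct values from {1, …, 190}; by symmetry P[π(i) > π(i+1)] = 1/2.
By linearity: E[X] = 189 · (1/2) = (190 − 1) · (1/2) = 189/2 ≈ 94.5000.

E[X] = 189/2 = 94.5000.


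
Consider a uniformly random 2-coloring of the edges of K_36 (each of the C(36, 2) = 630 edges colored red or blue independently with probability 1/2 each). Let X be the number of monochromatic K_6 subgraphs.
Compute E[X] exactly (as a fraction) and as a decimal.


Let X = Σ_S X_S over the C(36, 6) = 1947792 subsets S of size 6, where X_S = 1 if the K_6 on S is monochromatic.
For a fixed S, the K_6 on S has C(6, 2) = 15 edges. P[all 15 edges red] = (1/2)^15, and likewise for blue, so P[monochromatic] = 2·(1/2)^15 = 2^{1 − 15} = 1/16384.
By linearity: E[X] = C(36, 6) · 2^{1 − 15} = 1947792 · 1/16384 = 121737/1024.
Numerically: E[X] ≈ 118.884.

E[X] = C(36,6)·2^(1−C(6,2)) = 121737/1024 ≈ 118.884.


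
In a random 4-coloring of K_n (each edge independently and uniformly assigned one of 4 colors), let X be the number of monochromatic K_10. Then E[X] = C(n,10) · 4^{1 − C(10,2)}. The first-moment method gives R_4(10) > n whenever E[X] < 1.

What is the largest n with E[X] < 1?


We need C(n, 10) · 4^{1 − 45} < 1, i.e. C(n, 10) < 4^{45 − 1} = 309485009821345068724781056.
Check values of n near the boundary:
  n = 2021: C(2021, 10) = 306347841644770462864800616; 306347841644770462864800616 < 309485009821345068724781056? YES
  n = 2022: C(2022, 10) = 307870445231474093395937796; 307870445231474093395937796 < 309485009821345068724781056? YES
  n = 2023: C(2023, 10) = 309399856285778485315440716; 309399856285778485315440716 < 309485009821345068724781056? YES
  n = 2024: C(2024, 10) = 310936101848269937576192656; 310936101848269937576192656 < 309485009821345068724781056? NO
The largest n with C(n, 10) < 309485009821345068724781056 is n = 2023 (where E[X] = 77349964071444621328860179/77371252455336267181195264 ≈ 0.9997249). Hence R_4(10) > 2023, i.e. R_4(10) ≥ 2024.

Largest n = 2023; hence R_4(10) > 2023.


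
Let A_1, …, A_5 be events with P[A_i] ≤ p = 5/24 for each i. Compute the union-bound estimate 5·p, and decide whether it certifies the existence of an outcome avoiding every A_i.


Union bound: P[∪_{i=1}^{5} A_i] ≤ Σ_i P[A_i] ≤ 5·p = 5·(5/24) = 25/24.
Numerically: 25/24 ≈ 1.04167.
Is 25/24 < 1? NO.
Since the bound 25/24 is ≥ 1, the union bound is uninformative here; it does NOT by itself certify existence.

5·p = 25/24 ≈ 1.04167; existence NOT certified by the union bound.


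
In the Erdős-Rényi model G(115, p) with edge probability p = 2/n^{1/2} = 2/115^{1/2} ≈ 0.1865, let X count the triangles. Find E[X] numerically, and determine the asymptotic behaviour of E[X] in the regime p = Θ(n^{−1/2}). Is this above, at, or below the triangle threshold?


Number of potential triangles: C(115, 3) = 246905.
Each occurs with probability p³ ≈ (0.1865)³ ≈ 6.4869900e-03.
By linearity: E[X] = C(115, 3)·p³ ≈ 246905 · 6.4869900e-03 ≈ 1601.67026.
Since α = 1/2 < 1, p = c/n^{1/2} ≫ 1/n is above the triangle threshold p ~ 1/n. Asymptotically E[X] ~ (c³/6)·n^{3(1−α)} = (2³/6)·n^{1.5} → ∞; triangles are abundant w.h.p.

E[X] ≈ 1601.67026; in regime p = Θ(1/n^{1/2}) E[X] diverges (above the triangle threshold p ~ 1/n).


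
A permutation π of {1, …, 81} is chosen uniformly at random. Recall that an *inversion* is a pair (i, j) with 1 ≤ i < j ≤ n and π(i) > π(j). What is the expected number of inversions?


Write X = Σ X_I over the C(81, 2) = 3240 pairs i < j, with X_I the indicator of one inversion.
There are 3240 indicators.
For each fixed pair i < j, the values π(i) and π(j) are two distinct elements of {1, …, 81} in uniformly random order; by symmetry P[π(i) > π(j)] = 1/2.
By linearity: E[X] = 3240 · (1/2) = C(81, 2) · (1/2) = 3240/2 = 1620 ≈ 1620.0000.

E[X] = 1620 = 1620.0000.


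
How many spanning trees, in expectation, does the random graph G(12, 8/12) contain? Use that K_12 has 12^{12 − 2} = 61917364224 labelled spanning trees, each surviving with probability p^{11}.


K_12 has 12^{12 − 2} = 61917364224 labelled spanning trees.
For each such spanning tree H, let X_H = 1 if all 11 edges of H are present in G. Then P[X_H = 1] = p^{11} = (2/3)^{11} = 2048/177147.
By linearity: E[X] = Σ_H E[X_H] = 61917364224 · p^{11} = 61917364224 · 2048/177147 = 2147483648/3.
Numerically: E[X] ≈ 7.1583e+08.

E[X] = 61917364224 · (2/3)^{11} = 2147483648/3 ≈ 7.1583e+08.


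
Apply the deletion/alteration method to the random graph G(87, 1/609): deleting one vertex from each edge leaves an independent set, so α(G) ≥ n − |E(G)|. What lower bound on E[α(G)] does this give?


E[|E(G)|] = C(87, 2)·p = 3741 · (1/609) = 43/7.
E[α(G)] ≥ n − E[|E(G)|] = 87 − 43/7 = 566/7.
Numerically: ≈ 80.8571.
(This is only a lower bound; the true E[α(G)] may be larger.)

E[α(G)] ≥ 566/7 ≈ 80.8571.


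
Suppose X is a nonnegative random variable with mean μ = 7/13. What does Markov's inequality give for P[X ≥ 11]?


μ = E[X] = 7/13, a = 11.
Markov: P[X ≥ 11] ≤ μ/a = (7/13)/11 = 7/143.
Numerically: ≈ 0.048951.
(Since a = 11 > μ = 0.538462, the bound 7/143 is < 1 and informative.)

P[X ≥ 11] ≤ 7/143 ≈ 0.048951.


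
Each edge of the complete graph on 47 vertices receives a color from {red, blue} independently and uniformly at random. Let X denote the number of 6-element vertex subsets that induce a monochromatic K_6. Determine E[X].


Let X = Σ_S X_S over the C(47, 6) = 10737573 subsets S of size 6, where X_S = 1 if the K_6 on S is monochromatic.
For a fixed S, the K_6 on S has C(6, 2) = 15 edges. P[all 15 edges red] = (1/2)^15, and likewise for blue, so P[monochromatic] = 2·(1/2)^15 = 2^{1 − 15} = 1/16384.
Summing: E[X] = C(47, 6) · 2^{1 − 15} = 10737573 · 1/16384 = 10737573/16384.
Numerically: E[X] ≈ 655.369446.

E[X] = C(47,6)·2^(1−C(6,2)) = 10737573/16384 ≈ 655.369446.


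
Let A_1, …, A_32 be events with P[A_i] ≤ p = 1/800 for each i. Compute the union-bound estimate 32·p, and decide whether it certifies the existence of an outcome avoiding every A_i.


Union bound: P[∪_{i=1}^{32} A_i] ≤ Σ_i P[A_i] ≤ 32·p = 32·(1/800) = 1/25.
Numerically: 1/25 ≈ 0.040.
Is 1/25 < 1? YES.
Since P[∪ A_i] ≤ 1/25 < 1, the complement has P[∩ A_i^c] ≥ 1 − 1/25 = 24/25 > 0, so some outcome avoids every A_i.

32·p = 1/25 ≈ 0.040; existence CERTIFIED by the union bound.


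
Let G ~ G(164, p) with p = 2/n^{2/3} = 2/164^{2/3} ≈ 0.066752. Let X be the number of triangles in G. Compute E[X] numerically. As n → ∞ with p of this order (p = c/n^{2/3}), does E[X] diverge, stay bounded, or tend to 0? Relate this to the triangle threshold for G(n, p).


Number of potential triangles: C(164, 3) = 721764.
Each occurs with probability p³ ≈ (0.066752)³ ≈ 2.9744200e-04.
By linearity: E[X] = C(164, 3)·p³ ≈ 721764 · 2.9744200e-04 ≈ 214.68293.
Since α = 2/3 < 1, p = c/n^{2/3} ≫ 1/n is above the triangle threshold p ~ 1/n. Asymptotically E[X] ~ (c³/6)·n^{3(1−α)} = (2³/6)·n^{1} → ∞; triangles are abundant w.h.p.

E[X] ≈ 214.68293; in regime p = Θ(1/n^{2/3}) E[X] diverges (above the triangle threshold p ~ 1/n).


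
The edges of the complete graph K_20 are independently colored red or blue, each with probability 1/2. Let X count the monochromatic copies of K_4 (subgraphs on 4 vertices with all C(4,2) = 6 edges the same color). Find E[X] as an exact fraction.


Let X = Σ_S X_S over the C(20, 4) = 4845 subsets S of size 4, where X_S = 1 if the K_4 on S is monochromatic.
For a fixed S, the K_4 on S has C(4, 2) = 6 edges. P[all 6 edges red] = (1/2)^6, and likewise for blue, so P[monochromatic] = 2·(1/2)^6 = 2^{1 − 6} = 1/32.
Summing: E[X] = C(20, 4) · 2^{1 − 6} = 4845 · 1/32 = 4845/32.
Numerically: E[X] ≈ 151.40625.

E[X] = C(20,4)·2^(1−C(4,2)) = 4845/32 ≈ 151.40625.


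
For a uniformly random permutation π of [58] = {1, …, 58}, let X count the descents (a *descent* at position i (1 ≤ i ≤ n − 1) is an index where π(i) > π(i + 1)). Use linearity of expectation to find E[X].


Write X = Σ X_I over i = 1, …, 57, with X_I the indicator of one descent.
There are 57 indicators.
For each fixed i, the pair (π(i), π(i+1)) is a uniformly random ordered pair of distinct values from {1, …, 58}; by symmetry P[π(i) > π(i+1)] = 1/2.
By linearity: E[X] = 57 · (1/2) = (58 − 1) · (1/2) = 57/2 ≈ 28.500000.

E[X] = 57/2 = 28.500000.


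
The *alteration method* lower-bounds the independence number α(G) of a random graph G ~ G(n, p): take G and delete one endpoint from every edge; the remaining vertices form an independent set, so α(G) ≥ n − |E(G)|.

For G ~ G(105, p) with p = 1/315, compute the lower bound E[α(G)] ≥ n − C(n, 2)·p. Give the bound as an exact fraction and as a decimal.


E[|E(G)|] = C(105, 2)·p = 5460 · (1/315) = 52/3.
E[α(G)] ≥ n − E[|E(G)|] = 105 − 52/3 = 263/3.
Numerically: ≈ 87.666667.
(This is only a lower bound; the true E[α(G)] may be larger.)

E[α(G)] ≥ 263/3 ≈ 87.666667.


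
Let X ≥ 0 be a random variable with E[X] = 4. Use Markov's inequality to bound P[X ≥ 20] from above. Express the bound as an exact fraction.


μ = E[X] = 4, a = 20.
Markov: P[X ≥ 20] ≤ μ/a = (4)/20 = 1/5.
Numerically: ≈ 0.2000.
(Since a = 20 > μ = 4.0000, the bound 1/5 is < 1 and informative.)

P[X ≥ 20] ≤ 1/5 ≈ 0.2000.


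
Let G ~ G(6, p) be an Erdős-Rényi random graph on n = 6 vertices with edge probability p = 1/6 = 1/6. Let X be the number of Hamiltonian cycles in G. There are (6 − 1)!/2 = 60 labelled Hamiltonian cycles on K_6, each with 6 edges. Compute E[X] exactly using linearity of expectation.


K_6 has (6 − 1)!/2 = 60 labelled Hamiltonian cycles.
For each such Hamiltonian cycle H, let X_H = 1 if all 6 edges of H are present in G. Then P[X_H = 1] = p^{6} = (1/6)^{6} = 1/46656.
By linearity: E[X] = Σ_H E[X_H] = 60 · p^{6} = 60 · 1/46656 = 5/3888.
Numerically: E[X] ≈ 0.001286.

E[X] = 60 · (1/6)^{6} = 5/3888 ≈ 0.001286.


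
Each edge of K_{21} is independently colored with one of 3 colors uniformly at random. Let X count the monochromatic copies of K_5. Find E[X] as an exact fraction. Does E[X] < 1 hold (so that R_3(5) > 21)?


E[X] = C(21, 5) · 3^{1 − 10} = 20349 · 3^{−9} = 20349/19683.
As a reduced fraction: E[X] = 2261/2187 ≈ 1.033836.
Is E[X] < 1? NO.
Since E[X] ≥ 1, the first-moment bound is inconclusive at n = 21; it does NOT by itself certify R_3(5) > 21.

E[X] = 2261/2187 ≈ 1.033836; E[X] ≥ 1; first-moment method inconclusive here.


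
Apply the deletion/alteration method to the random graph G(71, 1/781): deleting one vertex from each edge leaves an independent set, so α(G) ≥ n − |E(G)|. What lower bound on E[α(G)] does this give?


E[|E(G)|] = C(71, 2)·p = 2485 · (1/781) = 35/11.
E[α(G)] ≥ n − E[|E(G)|] = 71 − 35/11 = 746/11.
Numerically: ≈ 67.81818.
(This is only a lower bound; the true E[α(G)] may be larger.)

E[α(G)] ≥ 746/11 ≈ 67.81818.


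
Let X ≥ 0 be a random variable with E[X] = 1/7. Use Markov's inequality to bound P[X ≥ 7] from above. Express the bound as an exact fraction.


μ = E[X] = 1/7, a = 7.
Markov: P[X ≥ 7] ≤ μ/a = (1/7)/7 = 1/49.
Numerically: ≈ 0.0204.
(Since a = 7 > μ = 0.1429, the bound 1/49 is < 1 and informative.)

P[X ≥ 7] ≤ 1/49 ≈ 0.0204.


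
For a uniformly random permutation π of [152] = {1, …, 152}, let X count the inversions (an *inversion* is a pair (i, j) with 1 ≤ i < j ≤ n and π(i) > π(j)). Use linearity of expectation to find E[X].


Write X = Σ X_I over the C(152, 2) = 11476 pairs i < j, with X_I the indicator of one inversion.
There are 11476 indicators.
For each fixed pair i < j, the values π(i) and π(j) are two distinct elements of {1, …, 152} in uniformly random order; by symmetry P[π(i) > π(j)] = 1/2.
By linearity: E[X] = 11476 · (1/2) = C(152, 2) · (1/2) = 11476/2 = 5738 ≈ 5738.0000.

E[X] = 5738 = 5738.0000.


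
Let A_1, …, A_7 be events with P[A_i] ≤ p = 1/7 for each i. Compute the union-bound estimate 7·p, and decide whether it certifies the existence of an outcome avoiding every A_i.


Union bound: P[∪_{i=1}^{7} A_i] ≤ Σ_i P[A_i] ≤ 7·p = 7·(1/7) = 1.
Numerically: 1 ≈ 1.0000000.
Is 1 < 1? NO.
Since the bound 1 is ≥ 1, the union bound is uninformative here; it does NOT by itself certify existence.

7·p = 1 ≈ 1.0000000; existence NOT certified by the union bound.


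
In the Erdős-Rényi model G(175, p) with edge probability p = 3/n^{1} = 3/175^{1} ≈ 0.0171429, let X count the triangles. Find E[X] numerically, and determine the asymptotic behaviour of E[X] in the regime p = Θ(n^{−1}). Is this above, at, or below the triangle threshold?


Number of potential triangles: C(175, 3) = 877975.
Each occurs with probability p³ ≈ (0.0171429)³ ≈ 5.03790087e-06.
By linearity: E[X] = C(175, 3)·p³ ≈ 877975 · 5.03790087e-06 ≈ 4.423151.
Here α = 1, so p = 3/n is exactly at the triangle threshold p ~ 1/n. Asymptotically E[X] → c³/6 = 3³/6 = 9/2 ≈ 4.500000, a bounded constant. In this regime the triangle count is asymptotically Poisson(c³/6).

E[X] ≈ 4.423151; in regime p = Θ(1/n^{1}) E[X] stays bounded (at the triangle threshold p ~ 1/n).


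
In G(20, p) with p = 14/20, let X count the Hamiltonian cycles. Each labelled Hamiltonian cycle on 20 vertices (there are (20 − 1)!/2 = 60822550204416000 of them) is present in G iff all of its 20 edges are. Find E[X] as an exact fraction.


K_20 has (20 − 1)!/2 = 60822550204416000 labelled Hamiltonian cycles.
For each such Hamiltonian cycle H, let X_H = 1 if all 20 edges of H are present in G. Then P[X_H = 1] = p^{20} = (7/10)^{20} = 79792266297612001/100000000000000000000.
Summing the indicators: E[X] = Σ_H E[X_H] = 60822550204416000 · p^{20} = 60822550204416000 · 79792266297612001/100000000000000000000 = 1184855742873690605203907421/24414062500000.
Numerically: E[X] ≈ 4.8532e+13.

E[X] = 60822550204416000 · (7/10)^{20} = 1184855742873690605203907421/24414062500000 ≈ 4.8532e+13.


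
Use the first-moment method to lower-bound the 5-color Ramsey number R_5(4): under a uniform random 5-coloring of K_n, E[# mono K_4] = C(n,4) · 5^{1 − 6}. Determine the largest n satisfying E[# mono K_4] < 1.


We need C(n, 4) · 5^{1 − 6} < 1, i.e. C(n, 4) < 5^{6 − 1} = 3125.
Check values of n near the boundary:
  n = 12: C(12, 4) = 495; 495 < 3125? YES
  n = 13: C(13, 4) = 715; 715 < 3125? YES
  n = 14: C(14, 4) = 1001; 1001 < 3125? YES
  n = 15: C(15, 4) = 1365; 1365 < 3125? YES
  n = 16: C(16, 4) = 1820; 1820 < 3125? YES
  n = 17: C(17, 4) = 2380; 2380 < 3125? YES
  n = 18: C(18, 4) = 3060; 3060 < 3125? YES
  n = 19: C(19, 4) = 3876; 3876 < 3125? NO
  n = 20: C(20, 4) = 4845; 4845 < 3125? NO
  n = 21: C(21, 4) = 5985; 5985 < 3125? NO
The largest n with C(n, 4) < 3125 is n = 18 (where E[X] = 612/625 ≈ 0.9792). Hence R_5(4) > 18, i.e. R_5(4) ≥ 19.

Largest n = 18; hence R_5(4) > 18.


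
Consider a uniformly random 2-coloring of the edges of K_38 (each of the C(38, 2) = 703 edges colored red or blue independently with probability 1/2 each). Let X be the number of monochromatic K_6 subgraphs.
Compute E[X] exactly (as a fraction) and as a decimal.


Let X = Σ_S X_S over the C(38, 6) = 2760681 subsets S of size 6, where X_S = 1 if the K_6 on S is monochromatic.
For a fixed S, the K_6 on S has C(6, 2) = 15 edges. P[all 15 edges red] = (1/2)^15, and likewise for blue, so P[monochromatic] = 2·(1/2)^15 = 2^{1 − 15} = 1/16384.
Summing: E[X] = C(38, 6) · 2^{1 − 15} = 2760681 · 1/16384 = 2760681/16384.
Numerically: E[X] ≈ 168.498596.

E[X] = C(38,6)·2^(1−C(6,2)) = 2760681/16384 ≈ 168.498596.


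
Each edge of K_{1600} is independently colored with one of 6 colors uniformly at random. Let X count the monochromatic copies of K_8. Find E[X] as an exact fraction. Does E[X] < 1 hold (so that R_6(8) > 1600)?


E[X] = C(1600, 8) · 6^{1 − 28} = 1046712188466516943800 · 6^{−27} = 1046712188466516943800/1023490369077469249536.
As a reduced fraction: E[X] = 4845889761419059925/4738381338321616896 ≈ 1.023.
Is E[X] < 1? NO.
Since E[X] ≥ 1, the first-moment bound is inconclusive at n = 1600; it does NOT by itself certify R_6(8) > 1600.

E[X] = 4845889761419059925/4738381338321616896 ≈ 1.023; E[X] ≥ 1; first-moment method inconclusive here.


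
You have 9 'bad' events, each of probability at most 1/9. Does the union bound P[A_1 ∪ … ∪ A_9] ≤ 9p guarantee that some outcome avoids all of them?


Union bound: P[∪_{i=1}^{9} A_i] ≤ Σ_i P[A_i] ≤ 9·p = 9·(1/9) = 1.
Numerically: 1 ≈ 1.000.
Is 1 < 1? NO.
Since the bound 1 is ≥ 1, the union bound is uninformative here; it does NOT by itself certify existence.

9·p = 1 ≈ 1.000; existence NOT certified by the union bound.


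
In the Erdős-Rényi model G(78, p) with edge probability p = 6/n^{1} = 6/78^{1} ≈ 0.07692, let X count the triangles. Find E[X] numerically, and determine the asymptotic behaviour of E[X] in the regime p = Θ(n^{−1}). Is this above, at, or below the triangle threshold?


Number of potential triangles: C(78, 3) = 76076.
Each occurs with probability p³ ≈ (0.07692)³ ≈ 4.551661e-04.
By linearity: E[X] = C(78, 3)·p³ ≈ 76076 · 4.551661e-04 ≈ 34.6272.
Here α = 1, so p = 6/n is exactly at the triangle threshold p ~ 1/n. Asymptotically E[X] → c³/6 = 6³/6 = 36 ≈ 36.0000, a bounded constant. In this regime the triangle count is asymptotically Poisson(c³/6).

E[X] ≈ 34.6272; in regime p = Θ(1/n^{1}) E[X] stays bounded (at the triangle threshold p ~ 1/n).


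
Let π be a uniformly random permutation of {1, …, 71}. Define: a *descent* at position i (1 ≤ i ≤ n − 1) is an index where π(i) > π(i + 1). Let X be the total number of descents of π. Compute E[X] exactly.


Write X = Σ X_I over i = 1, …, 70, with X_I the indicator of one descent.
There are 70 indicators.
For each fixed i, the pair (π(i), π(i+1)) is a uniformly random ordered pair of distinct values from {1, …, 71}; by symmetry P[π(i) > π(i+1)] = 1/2.
By linearity: E[X] = 70 · (1/2) = (71 − 1) · (1/2) = 35 ≈ 35.000.

E[X] = 35 = 35.000.


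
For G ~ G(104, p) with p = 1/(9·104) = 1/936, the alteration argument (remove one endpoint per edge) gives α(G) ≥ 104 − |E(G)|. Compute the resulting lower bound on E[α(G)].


E[|E(G)|] = C(104, 2)·p = 5356 · (1/936) = 103/18.
E[α(G)] ≥ n − E[|E(G)|] = 104 − 103/18 = 1769/18.
Numerically: ≈ 98.2778.
(This is only a lower bound; the true E[α(G)] may be larger.)

E[α(G)] ≥ 1769/18 ≈ 98.2778.


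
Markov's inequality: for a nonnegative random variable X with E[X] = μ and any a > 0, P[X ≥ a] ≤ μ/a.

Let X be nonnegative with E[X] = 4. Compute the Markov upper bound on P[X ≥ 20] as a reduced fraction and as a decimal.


μ = E[X] = 4, a = 20.
Markov: P[X ≥ 20] ≤ μ/a = (4)/20 = 1/5.
Numerically: ≈ 0.20000.
(Since a = 20 > μ = 4.00000, the bound 1/5 is < 1 and informative.)

P[X ≥ 20] ≤ 1/5 ≈ 0.20000.


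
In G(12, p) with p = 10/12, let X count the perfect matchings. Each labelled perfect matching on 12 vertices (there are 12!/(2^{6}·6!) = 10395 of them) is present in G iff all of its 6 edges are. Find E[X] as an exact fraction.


K_12 has 12!/(2^{6}·6!) = 10395 labelled perfect matchings.
For each such perfect matching H, let X_H = 1 if all 6 edges of H are present in G. Then P[X_H = 1] = p^{6} = (5/6)^{6} = 15625/46656.
Summing the indicators: E[X] = Σ_H E[X_H] = 10395 · p^{6} = 10395 · 15625/46656 = 6015625/1728.
Numerically: E[X] ≈ 3481.

E[X] = 10395 · (5/6)^{6} = 6015625/1728 ≈ 3481.


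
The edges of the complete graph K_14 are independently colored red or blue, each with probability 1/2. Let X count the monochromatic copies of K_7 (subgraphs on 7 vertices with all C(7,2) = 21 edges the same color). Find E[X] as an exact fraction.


Let X = Σ_S X_S over the C(14, 7) = 3432 subsets S of size 7, where X_S = 1 if the K_7 on S is monochromatic.
For a fixed S, the K_7 on S has C(7, 2) = 21 edges. P[all 21 edges red] = (1/2)^21, and likewise for blue, so P[monochromatic] = 2·(1/2)^21 = 2^{1 − 21} = 1/1048576.
By linearity: E[X] = C(14, 7) · 2^{1 − 21} = 3432 · 1/1048576 = 429/131072.
Numerically: E[X] ≈ 0.00327.

E[X] = C(14,7)·2^(1−C(7,2)) = 429/131072 ≈ 0.00327.


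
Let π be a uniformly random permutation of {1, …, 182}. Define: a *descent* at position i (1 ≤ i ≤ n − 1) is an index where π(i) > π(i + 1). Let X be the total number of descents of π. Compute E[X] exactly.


Write X = Σ X_I over i = 1, …, 181, with X_I the indicator of one descent.
There are 181 indicators.
For each fixed i, the pair (π(i), π(i+1)) is a uniformly random ordered pair of distinct values from {1, …, 182}; by symmetry P[π(i) > π(i+1)] = 1/2.
By linearity: E[X] = 181 · (1/2) = (182 − 1) · (1/2) = 181/2 ≈ 90.500000.

E[X] = 181/2 = 90.500000.


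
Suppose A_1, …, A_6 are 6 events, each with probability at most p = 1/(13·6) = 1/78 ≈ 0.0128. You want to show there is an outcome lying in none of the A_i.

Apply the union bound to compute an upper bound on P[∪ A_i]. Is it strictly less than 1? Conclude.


Union bound: P[∪_{i=1}^{6} A_i] ≤ Σ_i P[A_i] ≤ 6·p = 6·(1/78) = 1/13.
Numerically: 1/13 ≈ 0.0769.
Is 1/13 < 1? YES.
Since P[∪ A_i] ≤ 1/13 < 1, the complement has P[∩ A_i^c] ≥ 1 − 1/13 = 12/13 > 0, so some outcome avoids every A_i.

6·p = 1/13 ≈ 0.0769; existence CERTIFIED by the union bound.
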